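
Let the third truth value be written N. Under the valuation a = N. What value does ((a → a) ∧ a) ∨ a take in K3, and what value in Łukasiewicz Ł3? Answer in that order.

In K3: a → a = N → N = N  [¬N ∨ N]
(a → a) ∧ a = N ∧ N = N
((a → a) ∧ a) ∨ a = N ∨ N = N
In Łukasiewicz Ł3: a → a = N → N = 1  [min(1, 1−½+½)]
(a → a) ∧ a = 1 ∧ N = N
((a → a) ∧ a) ∨ a = N ∨ N = N

N; N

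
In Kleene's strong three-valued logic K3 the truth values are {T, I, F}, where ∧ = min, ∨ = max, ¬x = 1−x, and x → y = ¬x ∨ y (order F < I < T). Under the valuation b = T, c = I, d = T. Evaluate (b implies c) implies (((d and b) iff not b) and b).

I

b implies c = T implies I = I  [not T or I]
d and b = T and T = T
not b = not T = F
(d and b) iff not b = T iff F = F
((d and b) iff not b) and b = F and T = F
(b implies c) implies (((d and b) iff not b) and b) = I implies F = I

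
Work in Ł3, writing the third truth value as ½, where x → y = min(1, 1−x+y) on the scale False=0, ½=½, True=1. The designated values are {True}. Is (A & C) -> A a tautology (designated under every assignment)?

Every assignment of A, C over {True, ½, False} gives a value in {True}.
In particular, with A=½, C=½: (A & C) -> A = True.

Yes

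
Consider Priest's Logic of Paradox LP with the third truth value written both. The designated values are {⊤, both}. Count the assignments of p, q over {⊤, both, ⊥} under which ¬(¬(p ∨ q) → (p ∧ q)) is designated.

Designated under: (p=both, q=both); (p=both, q=⊥); (p=⊥, q=both); (p=⊥, q=⊥).

4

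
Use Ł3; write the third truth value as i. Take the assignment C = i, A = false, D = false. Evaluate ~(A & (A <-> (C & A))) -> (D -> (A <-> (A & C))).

C & A = i & false = false
A <-> (C & A) = false <-> false = true
A & (A <-> (C & A)) = false & true = false
~(A & (A <-> (C & A))) = ~false = true
A & C = false & i = false
A <-> (A & C) = false <-> false = true
D -> (A <-> (A & C)) = false -> true = true
~(A & (A <-> (C & A))) -> (D -> (A <-> (A & C))) = true -> true = true

true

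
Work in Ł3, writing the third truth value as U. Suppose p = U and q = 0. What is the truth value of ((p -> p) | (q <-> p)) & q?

p -> p = U -> U = 1  [min(1, 1−½+½)]
q <-> p = 0 <-> U = U
(p -> p) | (q <-> p) = 1 | U = 1
((p -> p) | (q <-> p)) & q = 1 & 0 = 0

0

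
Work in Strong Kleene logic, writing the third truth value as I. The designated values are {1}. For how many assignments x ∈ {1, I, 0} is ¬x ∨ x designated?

x=1: 1 ✓
x=I: I ·
x=0: 1 ✓

2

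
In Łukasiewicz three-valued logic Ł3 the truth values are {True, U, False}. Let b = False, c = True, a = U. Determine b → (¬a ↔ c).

True

¬a = ¬U = U
¬a ↔ c = U ↔ True = U  [1 − |½−1|]
b → (¬a ↔ c) = False → U = True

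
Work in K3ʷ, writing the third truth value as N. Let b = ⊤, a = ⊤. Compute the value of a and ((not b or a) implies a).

not b = not ⊤ = ⊥
not b or a = ⊥ or ⊤ = ⊤
(not b or a) implies a = ⊤ implies ⊤ = ⊤
a and ((not b or a) implies a) = ⊤ and ⊤ = ⊤

⊤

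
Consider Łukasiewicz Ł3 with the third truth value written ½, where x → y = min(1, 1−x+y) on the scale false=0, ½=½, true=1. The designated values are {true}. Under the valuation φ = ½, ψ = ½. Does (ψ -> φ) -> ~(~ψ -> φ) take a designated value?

ψ -> φ = ½ -> ½ = true  [min(1, 1−½+½)]
~ψ = ~½ = ½
~ψ -> φ = ½ -> ½ = true
~(~ψ -> φ) = ~true = false
(ψ -> φ) -> ~(~ψ -> φ) = true -> false = false
false ∉ {true}.

No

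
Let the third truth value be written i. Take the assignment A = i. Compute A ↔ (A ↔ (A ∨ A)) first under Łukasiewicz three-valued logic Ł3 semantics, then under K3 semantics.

In Łukasiewicz three-valued logic Ł3: A ∨ A = i ∨ i = i
A ↔ (A ∨ A) = i ↔ i = 1  [1 − |½−½|]
A ↔ (A ↔ (A ∨ A)) = i ↔ 1 = i
In K3: A ∨ A = i ∨ i = i
A ↔ (A ∨ A) = i ↔ i = i
A ↔ (A ↔ (A ∨ A)) = i ↔ i = i

i; i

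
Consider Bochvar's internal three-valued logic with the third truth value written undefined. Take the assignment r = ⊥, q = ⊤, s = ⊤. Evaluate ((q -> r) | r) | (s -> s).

⊤

q -> r = ⊤ -> ⊥ = ⊥
(q -> r) | r = ⊥ | ⊥ = ⊥
s -> s = ⊤ -> ⊤ = ⊤
((q -> r) | r) | (s -> s) = ⊥ | ⊤ = ⊤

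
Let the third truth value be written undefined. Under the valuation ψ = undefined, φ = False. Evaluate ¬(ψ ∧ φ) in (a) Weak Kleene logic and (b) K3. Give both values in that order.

In Weak Kleene logic: ψ ∧ φ = undefined ∧ False = undefined
¬(ψ ∧ φ) = ¬undefined = undefined
In K3: ψ ∧ φ = undefined ∧ False = False
¬(ψ ∧ φ) = ¬False = True
They differ because Weak Kleene logic and K3 treat undefined differently under the binary connectives.

undefined; True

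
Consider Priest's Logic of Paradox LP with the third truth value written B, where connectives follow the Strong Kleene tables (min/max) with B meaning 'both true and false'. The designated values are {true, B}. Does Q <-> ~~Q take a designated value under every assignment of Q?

Yes

Every assignment of Q over {true, B, false} gives a value in {true, B}.
In particular, with Q=B: Q <-> ~~Q = B.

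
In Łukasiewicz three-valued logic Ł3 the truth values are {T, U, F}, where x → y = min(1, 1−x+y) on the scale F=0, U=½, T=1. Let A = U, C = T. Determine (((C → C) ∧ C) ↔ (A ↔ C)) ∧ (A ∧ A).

U

C → C = T → T = T
(C → C) ∧ C = T ∧ T = T
A ↔ C = U ↔ T = U
((C → C) ∧ C) ↔ (A ↔ C) = T ↔ U = U
A ∧ A = U ∧ U = U
(((C → C) ∧ C) ↔ (A ↔ C)) ∧ (A ∧ A) = U ∧ U = U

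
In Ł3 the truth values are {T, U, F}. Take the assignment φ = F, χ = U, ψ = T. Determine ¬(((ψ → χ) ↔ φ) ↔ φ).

ψ → χ = T → U = U  [min(1, 1−1+½)]
(ψ → χ) ↔ φ = U ↔ F = U
((ψ → χ) ↔ φ) ↔ φ = U ↔ F = U
¬(((ψ → χ) ↔ φ) ↔ φ) = ¬U = U

U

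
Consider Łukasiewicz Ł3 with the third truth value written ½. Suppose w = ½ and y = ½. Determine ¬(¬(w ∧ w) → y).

w ∧ w = ½ ∧ ½ = ½
¬(w ∧ w) = ¬½ = ½
¬(w ∧ w) → y = ½ → ½ = true
¬(¬(w ∧ w) → y) = ¬true = false

false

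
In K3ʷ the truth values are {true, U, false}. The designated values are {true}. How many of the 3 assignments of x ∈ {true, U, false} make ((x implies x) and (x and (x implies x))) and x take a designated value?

x=true: true ✓
x=U: U ·
x=false: false ·

1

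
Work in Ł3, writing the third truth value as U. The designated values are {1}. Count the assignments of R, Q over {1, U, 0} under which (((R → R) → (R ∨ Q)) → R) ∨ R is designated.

6

Of the 9 assignments, 6 give a value in {1}.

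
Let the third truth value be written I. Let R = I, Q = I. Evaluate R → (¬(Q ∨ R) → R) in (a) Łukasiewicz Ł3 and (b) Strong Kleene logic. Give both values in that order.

True; I

In Łukasiewicz Ł3: Q ∨ R = I ∨ I = I
¬(Q ∨ R) = ¬I = I
¬(Q ∨ R) → R = I → I = True
R → (¬(Q ∨ R) → R) = I → True = True
In Strong Kleene logic: Q ∨ R = I ∨ I = I
¬(Q ∨ R) = ¬I = I
¬(Q ∨ R) → R = I → I = I  [¬I ∨ I]
R → (¬(Q ∨ R) → R) = I → I = I
They differ because Łukasiewicz Ł3 and Strong Kleene logic treat I differently under implication.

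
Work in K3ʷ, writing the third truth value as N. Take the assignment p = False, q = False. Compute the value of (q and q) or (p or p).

False

q and q = False and False = False
p or p = False or False = False
(q and q) or (p or p) = False or False = False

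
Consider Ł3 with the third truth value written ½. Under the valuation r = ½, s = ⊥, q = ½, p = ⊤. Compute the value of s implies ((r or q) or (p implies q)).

r or q = ½ or ½ = ½
p implies q = ⊤ implies ½ = ½  [min(1, 1−1+½)]
(r or q) or (p implies q) = ½ or ½ = ½
s implies ((r or q) or (p implies q)) = ⊥ implies ½ = ⊤

⊤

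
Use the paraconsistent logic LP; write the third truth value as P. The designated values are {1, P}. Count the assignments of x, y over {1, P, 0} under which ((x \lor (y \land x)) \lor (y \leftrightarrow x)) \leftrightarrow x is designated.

Of the 9 assignments, 8 give a value in {1, P}.

8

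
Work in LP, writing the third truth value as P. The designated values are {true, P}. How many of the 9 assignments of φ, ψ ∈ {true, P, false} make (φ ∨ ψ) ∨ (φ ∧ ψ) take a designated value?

Of the 9 assignments, 8 give a value in {true, P}.

8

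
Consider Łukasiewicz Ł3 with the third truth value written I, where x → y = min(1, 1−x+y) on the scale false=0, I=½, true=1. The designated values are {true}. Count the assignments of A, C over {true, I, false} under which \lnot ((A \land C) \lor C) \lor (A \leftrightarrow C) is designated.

Of the 9 assignments, 5 give a value in {true}.

5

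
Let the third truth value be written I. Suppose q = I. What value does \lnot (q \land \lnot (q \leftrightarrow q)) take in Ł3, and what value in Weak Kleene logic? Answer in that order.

In Ł3: q \leftrightarrow q = I \leftrightarrow I = ⊤  [1 − |½−½|]
\lnot (q \leftrightarrow q) = \lnot ⊤ = ⊥
q \land \lnot (q \leftrightarrow q) = I \land ⊥ = ⊥
\lnot (q \land \lnot (q \leftrightarrow q)) = \lnot ⊥ = ⊤
In Weak Kleene logic: q \leftrightarrow q = I \leftrightarrow I = I
\lnot (q \leftrightarrow q) = \lnot I = I
q \land \lnot (q \leftrightarrow q) = I \land I = I
\lnot (q \land \lnot (q \leftrightarrow q)) = \lnot I = I
They differ because Ł3 and Weak Kleene logic treat I differently under the binary connectives.

⊤; I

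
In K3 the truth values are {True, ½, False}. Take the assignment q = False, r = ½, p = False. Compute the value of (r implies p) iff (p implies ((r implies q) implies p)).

½

r implies p = ½ implies False = ½
r implies q = ½ implies False = ½
(r implies q) implies p = ½ implies False = ½
p implies ((r implies q) implies p) = False implies ½ = True
(r implies p) iff (p implies ((r implies q) implies p)) = ½ iff True = ½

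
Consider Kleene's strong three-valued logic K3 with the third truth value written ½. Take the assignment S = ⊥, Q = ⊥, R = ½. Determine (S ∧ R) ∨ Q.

⊥

S ∧ R = ⊥ ∧ ½ = ⊥
(S ∧ R) ∨ Q = ⊥ ∨ ⊥ = ⊥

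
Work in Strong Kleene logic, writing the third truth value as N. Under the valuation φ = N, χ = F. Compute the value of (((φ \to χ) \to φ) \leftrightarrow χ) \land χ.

φ \to χ = N \to F = N
(φ \to χ) \to φ = N \to N = N
((φ \to χ) \to φ) \leftrightarrow χ = N \leftrightarrow F = N
(((φ \to χ) \to φ) \leftrightarrow χ) \land χ = N \land F = F

F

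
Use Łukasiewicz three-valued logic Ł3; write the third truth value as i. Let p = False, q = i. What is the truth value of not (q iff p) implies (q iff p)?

q iff p = i iff False = i  [1 − |½−0|]
not (q iff p) = not i = i
q iff p = i iff False = i
not (q iff p) implies (q iff p) = i implies i = True

True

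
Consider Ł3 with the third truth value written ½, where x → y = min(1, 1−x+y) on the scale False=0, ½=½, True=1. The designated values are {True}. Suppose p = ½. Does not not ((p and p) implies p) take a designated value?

p and p = ½ and ½ = ½
(p and p) implies p = ½ implies ½ = True  [min(1, 1−½+½)]
not ((p and p) implies p) = not True = False
not not ((p and p) implies p) = not False = True
True ∈ {True}.

Yes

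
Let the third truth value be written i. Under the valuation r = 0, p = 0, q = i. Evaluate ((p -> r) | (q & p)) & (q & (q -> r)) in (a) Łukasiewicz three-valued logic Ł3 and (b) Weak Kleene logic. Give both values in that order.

i; i

In Łukasiewicz three-valued logic Ł3: p -> r = 0 -> 0 = 1
q & p = i & 0 = 0
(p -> r) | (q & p) = 1 | 0 = 1
q -> r = i -> 0 = i  [min(1, 1−½+0)]
q & (q -> r) = i & i = i
((p -> r) | (q & p)) & (q & (q -> r)) = 1 & i = i
In Weak Kleene logic: p -> r = 0 -> 0 = 1
q & p = i & 0 = i
(p -> r) | (q & p) = 1 | i = i
q -> r = i -> 0 = i
q & (q -> r) = i & i = i
((p -> r) | (q & p)) & (q & (q -> r)) = i & i = i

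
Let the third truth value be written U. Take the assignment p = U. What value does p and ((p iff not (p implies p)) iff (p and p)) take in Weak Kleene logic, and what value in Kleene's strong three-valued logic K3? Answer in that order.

In Weak Kleene logic: p implies p = U implies U = U  [any arg is the third value ⇒ result is the third value]
not (p implies p) = not U = U
p iff not (p implies p) = U iff U = U
p and p = U and U = U
(p iff not (p implies p)) iff (p and p) = U iff U = U
p and ((p iff not (p implies p)) iff (p and p)) = U and U = U
In Kleene's strong three-valued logic K3: p implies p = U implies U = U  [not U or U]
not (p implies p) = not U = U
p iff not (p implies p) = U iff U = U
p and p = U and U = U
(p iff not (p implies p)) iff (p and p) = U iff U = U
p and ((p iff not (p implies p)) iff (p and p)) = U and U = U

U; U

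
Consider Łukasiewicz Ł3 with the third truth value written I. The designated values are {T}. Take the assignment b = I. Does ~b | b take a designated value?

No

~b = ~I = I
~b | b = I | I = I
I ∉ {T}.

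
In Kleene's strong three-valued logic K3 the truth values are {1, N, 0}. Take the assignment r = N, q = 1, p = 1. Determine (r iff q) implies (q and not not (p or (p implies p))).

r iff q = N iff 1 = N
p implies p = 1 implies 1 = 1
p or (p implies p) = 1 or 1 = 1
not (p or (p implies p)) = not 1 = 0
not not (p or (p implies p)) = not 0 = 1
q and not not (p or (p implies p)) = 1 and 1 = 1
(r iff q) implies (q and not not (p or (p implies p))) = N implies 1 = 1  [not N or 1]

1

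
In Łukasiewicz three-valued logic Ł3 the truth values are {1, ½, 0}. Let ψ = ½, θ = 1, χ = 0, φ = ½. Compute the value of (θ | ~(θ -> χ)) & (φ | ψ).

θ -> χ = 1 -> 0 = 0
~(θ -> χ) = ~0 = 1
θ | ~(θ -> χ) = 1 | 1 = 1
φ | ψ = ½ | ½ = ½
(θ | ~(θ -> χ)) & (φ | ψ) = 1 & ½ = ½

½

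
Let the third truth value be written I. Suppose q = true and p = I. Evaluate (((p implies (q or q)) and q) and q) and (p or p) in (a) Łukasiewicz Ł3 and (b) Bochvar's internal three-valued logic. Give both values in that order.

In Łukasiewicz Ł3: q or q = true or true = true
p implies (q or q) = I implies true = true  [min(1, 1−½+1)]
(p implies (q or q)) and q = true and true = true
((p implies (q or q)) and q) and q = true and true = true
p or p = I or I = I
(((p implies (q or q)) and q) and q) and (p or p) = true and I = I
In Bochvar's internal three-valued logic: q or q = true or true = true
p implies (q or q) = I implies true = I  [any arg is the third value ⇒ result is the third value]
(p implies (q or q)) and q = I and true = I
((p implies (q or q)) and q) and q = I and true = I
p or p = I or I = I
(((p implies (q or q)) and q) and q) and (p or p) = I and I = I

I; I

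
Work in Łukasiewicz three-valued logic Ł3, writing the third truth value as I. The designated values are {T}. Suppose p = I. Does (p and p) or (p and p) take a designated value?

p and p = I and I = I
p and p = I and I = I
(p and p) or (p and p) = I or I = I
I ∉ {T}.

No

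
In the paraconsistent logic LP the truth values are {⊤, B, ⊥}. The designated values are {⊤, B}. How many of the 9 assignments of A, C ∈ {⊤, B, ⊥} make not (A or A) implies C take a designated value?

Of the 9 assignments, 8 give a value in {⊤, B}.

8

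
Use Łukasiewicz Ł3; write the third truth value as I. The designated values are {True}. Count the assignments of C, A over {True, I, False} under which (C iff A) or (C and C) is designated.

5

Of the 9 assignments, 5 give a value in {True}.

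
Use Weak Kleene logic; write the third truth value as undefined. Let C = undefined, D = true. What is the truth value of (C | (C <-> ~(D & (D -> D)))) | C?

undefined

D -> D = true -> true = true
D & (D -> D) = true & true = true
~(D & (D -> D)) = ~true = false
C <-> ~(D & (D -> D)) = undefined <-> false = undefined
C | (C <-> ~(D & (D -> D))) = undefined | undefined = undefined
(C | (C <-> ~(D & (D -> D)))) | C = undefined | undefined = undefined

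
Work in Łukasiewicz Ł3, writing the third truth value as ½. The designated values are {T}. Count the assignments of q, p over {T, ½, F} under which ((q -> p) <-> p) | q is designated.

Of the 9 assignments, 5 give a value in {T}.

5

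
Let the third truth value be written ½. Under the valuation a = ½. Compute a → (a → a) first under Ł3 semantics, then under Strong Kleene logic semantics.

In Ł3: a → a = ½ → ½ = True  [min(1, 1−½+½)]
a → (a → a) = ½ → True = True
In Strong Kleene logic: a → a = ½ → ½ = ½  [¬½ ∨ ½]
a → (a → a) = ½ → ½ = ½
They differ because Ł3 and Strong Kleene logic treat ½ differently under implication.

True; ½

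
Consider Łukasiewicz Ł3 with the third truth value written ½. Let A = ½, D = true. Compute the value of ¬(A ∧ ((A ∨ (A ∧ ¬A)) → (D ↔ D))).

¬A = ¬½ = ½
A ∧ ¬A = ½ ∧ ½ = ½
A ∨ (A ∧ ¬A) = ½ ∨ ½ = ½
D ↔ D = true ↔ true = true
(A ∨ (A ∧ ¬A)) → (D ↔ D) = ½ → true = true  [min(1, 1−½+1)]
A ∧ ((A ∨ (A ∧ ¬A)) → (D ↔ D)) = ½ ∧ true = ½
¬(A ∧ ((A ∨ (A ∧ ¬A)) → (D ↔ D))) = ¬½ = ½

½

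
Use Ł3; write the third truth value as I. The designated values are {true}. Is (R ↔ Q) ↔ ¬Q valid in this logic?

No

Countermodel: R=true, Q=true gives false, which is not designated.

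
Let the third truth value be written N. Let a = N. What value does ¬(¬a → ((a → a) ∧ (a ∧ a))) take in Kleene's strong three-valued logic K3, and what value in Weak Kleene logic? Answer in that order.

In Kleene's strong three-valued logic K3: ¬a = ¬N = N
a → a = N → N = N  [¬N ∨ N]
a ∧ a = N ∧ N = N
(a → a) ∧ (a ∧ a) = N ∧ N = N
¬a → ((a → a) ∧ (a ∧ a)) = N → N = N
¬(¬a → ((a → a) ∧ (a ∧ a))) = ¬N = N
In Weak Kleene logic: ¬a = ¬N = N
a → a = N → N = N
a ∧ a = N ∧ N = N
(a → a) ∧ (a ∧ a) = N ∧ N = N
¬a → ((a → a) ∧ (a ∧ a)) = N → N = N
¬(¬a → ((a → a) ∧ (a ∧ a))) = ¬N = N

N; N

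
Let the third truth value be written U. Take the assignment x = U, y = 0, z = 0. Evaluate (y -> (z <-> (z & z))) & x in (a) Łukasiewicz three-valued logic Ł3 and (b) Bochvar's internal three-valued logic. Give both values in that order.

U; U

In Łukasiewicz three-valued logic Ł3: z & z = 0 & 0 = 0
z <-> (z & z) = 0 <-> 0 = 1
y -> (z <-> (z & z)) = 0 -> 1 = 1
(y -> (z <-> (z & z))) & x = 1 & U = U
In Bochvar's internal three-valued logic: z & z = 0 & 0 = 0
z <-> (z & z) = 0 <-> 0 = 1
y -> (z <-> (z & z)) = 0 -> 1 = 1
(y -> (z <-> (z & z))) & x = 1 & U = U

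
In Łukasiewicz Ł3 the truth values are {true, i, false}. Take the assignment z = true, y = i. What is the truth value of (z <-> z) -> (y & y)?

z <-> z = true <-> true = true
y & y = i & i = i
(z <-> z) -> (y & y) = true -> i = i

i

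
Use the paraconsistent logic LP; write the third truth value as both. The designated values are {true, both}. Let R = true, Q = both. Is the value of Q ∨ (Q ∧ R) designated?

Yes

Q ∧ R = both ∧ true = both
Q ∨ (Q ∧ R) = both ∨ both = both
both ∈ {true, both}.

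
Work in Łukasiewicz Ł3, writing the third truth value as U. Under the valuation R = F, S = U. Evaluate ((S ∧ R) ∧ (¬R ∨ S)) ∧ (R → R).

F

S ∧ R = U ∧ F = F
¬R = ¬F = T
¬R ∨ S = T ∨ U = T
(S ∧ R) ∧ (¬R ∨ S) = F ∧ T = F
R → R = F → F = T
((S ∧ R) ∧ (¬R ∨ S)) ∧ (R → R) = F ∧ T = F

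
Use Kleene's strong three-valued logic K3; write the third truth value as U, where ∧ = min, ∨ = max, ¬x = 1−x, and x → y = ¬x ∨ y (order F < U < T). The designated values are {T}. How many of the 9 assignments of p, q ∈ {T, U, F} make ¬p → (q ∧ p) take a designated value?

3

Designated under: (p=T, q=T); (p=T, q=U); (p=T, q=F).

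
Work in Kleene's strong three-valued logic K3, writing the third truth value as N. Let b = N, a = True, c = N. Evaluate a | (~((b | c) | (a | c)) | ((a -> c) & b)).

b | c = N | N = N
a | c = True | N = True
(b | c) | (a | c) = N | True = True
~((b | c) | (a | c)) = ~True = False
a -> c = True -> N = N  [~True | N]
(a -> c) & b = N & N = N
~((b | c) | (a | c)) | ((a -> c) & b) = False | N = N
a | (~((b | c) | (a | c)) | ((a -> c) & b)) = True | N = True

True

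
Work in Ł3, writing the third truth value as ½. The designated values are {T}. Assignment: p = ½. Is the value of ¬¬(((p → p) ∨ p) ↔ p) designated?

p → p = ½ → ½ = T  [min(1, 1−½+½)]
(p → p) ∨ p = T ∨ ½ = T
((p → p) ∨ p) ↔ p = T ↔ ½ = ½
¬(((p → p) ∨ p) ↔ p) = ¬½ = ½
¬¬(((p → p) ∨ p) ↔ p) = ¬½ = ½
½ ∉ {T}.

No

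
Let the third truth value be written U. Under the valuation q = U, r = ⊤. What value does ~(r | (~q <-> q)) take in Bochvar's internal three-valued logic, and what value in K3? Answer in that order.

U; ⊥

In Bochvar's internal three-valued logic: ~q = ~U = U
~q <-> q = U <-> U = U
r | (~q <-> q) = ⊤ | U = U
~(r | (~q <-> q)) = ~U = U
In K3: ~q = ~U = U
~q <-> q = U <-> U = U
r | (~q <-> q) = ⊤ | U = ⊤
~(r | (~q <-> q)) = ~⊤ = ⊥
They differ because Bochvar's internal three-valued logic and K3 treat U differently under the binary connectives.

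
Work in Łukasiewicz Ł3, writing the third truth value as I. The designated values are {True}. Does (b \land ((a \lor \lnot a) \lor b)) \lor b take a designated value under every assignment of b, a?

Countermodel: b=I, a=True gives I, which is not designated.

No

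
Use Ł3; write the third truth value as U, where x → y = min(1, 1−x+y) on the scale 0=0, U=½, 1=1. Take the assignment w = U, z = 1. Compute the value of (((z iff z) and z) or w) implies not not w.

z iff z = 1 iff 1 = 1
(z iff z) and z = 1 and 1 = 1
((z iff z) and z) or w = 1 or U = 1
not w = not U = U
not not w = not U = U
(((z iff z) and z) or w) implies not not w = 1 implies U = U  [min(1, 1−1+½)]

U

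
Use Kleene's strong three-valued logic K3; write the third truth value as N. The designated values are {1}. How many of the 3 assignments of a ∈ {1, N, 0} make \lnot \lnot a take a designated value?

a=1: 1 ✓
a=N: N ·
a=0: 0 ·

1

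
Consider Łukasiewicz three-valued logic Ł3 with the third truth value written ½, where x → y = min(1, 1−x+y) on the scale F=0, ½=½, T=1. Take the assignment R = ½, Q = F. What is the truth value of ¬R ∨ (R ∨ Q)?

¬R = ¬½ = ½
R ∨ Q = ½ ∨ F = ½
¬R ∨ (R ∨ Q) = ½ ∨ ½ = ½

½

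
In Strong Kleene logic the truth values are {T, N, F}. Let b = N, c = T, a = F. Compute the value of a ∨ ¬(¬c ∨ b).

N

¬c = ¬T = F
¬c ∨ b = F ∨ N = N
¬(¬c ∨ b) = ¬N = N
a ∨ ¬(¬c ∨ b) = F ∨ N = N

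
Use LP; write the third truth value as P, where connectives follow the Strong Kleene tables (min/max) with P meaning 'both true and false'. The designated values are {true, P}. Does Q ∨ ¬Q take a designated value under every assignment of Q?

Every assignment of Q over {true, P, false} gives a value in {true, P}.
In particular, with Q=P: Q ∨ ¬Q = P.

Yes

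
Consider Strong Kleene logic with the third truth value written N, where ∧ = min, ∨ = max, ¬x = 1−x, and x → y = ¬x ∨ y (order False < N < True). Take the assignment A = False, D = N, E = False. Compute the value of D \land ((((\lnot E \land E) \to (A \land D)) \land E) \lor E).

\lnot E = \lnot False = True
\lnot E \land E = True \land False = False
A \land D = False \land N = False
(\lnot E \land E) \to (A \land D) = False \to False = True
((\lnot E \land E) \to (A \land D)) \land E = True \land False = False
(((\lnot E \land E) \to (A \land D)) \land E) \lor E = False \lor False = False
D \land ((((\lnot E \land E) \to (A \land D)) \land E) \lor E) = N \land False = False

False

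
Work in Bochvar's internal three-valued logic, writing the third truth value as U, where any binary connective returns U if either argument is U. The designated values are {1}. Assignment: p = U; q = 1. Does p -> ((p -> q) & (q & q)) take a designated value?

No

p -> q = U -> 1 = U  [any arg is the third value ⇒ result is the third value]
q & q = 1 & 1 = 1
(p -> q) & (q & q) = U & 1 = U
p -> ((p -> q) & (q & q)) = U -> U = U
U ∉ {1}.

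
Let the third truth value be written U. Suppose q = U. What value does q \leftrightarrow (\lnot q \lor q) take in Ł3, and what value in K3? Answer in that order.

1; U

In Ł3: \lnot q = \lnot U = U
\lnot q \lor q = U \lor U = U
q \leftrightarrow (\lnot q \lor q) = U \leftrightarrow U = 1  [1 − |½−½|]
In K3: \lnot q = \lnot U = U
\lnot q \lor q = U \lor U = U
q \leftrightarrow (\lnot q \lor q) = U \leftrightarrow U = U
They differ because Ł3 and K3 treat U differently under implication.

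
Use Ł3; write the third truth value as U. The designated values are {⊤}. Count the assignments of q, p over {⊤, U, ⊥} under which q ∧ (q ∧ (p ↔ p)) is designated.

3

Designated under: (q=⊤, p=⊤); (q=⊤, p=U); (q=⊤, p=⊥).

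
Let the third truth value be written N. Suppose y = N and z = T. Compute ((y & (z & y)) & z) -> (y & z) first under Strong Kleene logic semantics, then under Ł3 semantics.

N; T

In Strong Kleene logic: z & y = T & N = N
y & (z & y) = N & N = N
(y & (z & y)) & z = N & T = N
y & z = N & T = N
((y & (z & y)) & z) -> (y & z) = N -> N = N
In Ł3: z & y = T & N = N
y & (z & y) = N & N = N
(y & (z & y)) & z = N & T = N
y & z = N & T = N
((y & (z & y)) & z) -> (y & z) = N -> N = T  [min(1, 1−½+½)]
They differ because Strong Kleene logic and Ł3 treat N differently under implication.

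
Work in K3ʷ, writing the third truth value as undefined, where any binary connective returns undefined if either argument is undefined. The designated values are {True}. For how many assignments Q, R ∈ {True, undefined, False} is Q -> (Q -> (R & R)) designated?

Designated under: (Q=True, R=True); (Q=False, R=True); (Q=False, R=False).

3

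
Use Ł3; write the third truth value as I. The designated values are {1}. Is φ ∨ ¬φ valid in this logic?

Countermodel: φ=I gives I, which is not designated.

No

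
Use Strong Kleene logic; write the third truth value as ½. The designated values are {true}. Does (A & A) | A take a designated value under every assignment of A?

No

Countermodel: A=½ gives ½, which is not designated.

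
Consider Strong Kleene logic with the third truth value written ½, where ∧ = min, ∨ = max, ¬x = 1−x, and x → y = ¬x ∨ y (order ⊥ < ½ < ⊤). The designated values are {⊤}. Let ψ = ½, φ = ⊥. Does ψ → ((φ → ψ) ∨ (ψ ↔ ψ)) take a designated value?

φ → ψ = ⊥ → ½ = ⊤  [¬⊥ ∨ ½]
ψ ↔ ψ = ½ ↔ ½ = ½
(φ → ψ) ∨ (ψ ↔ ψ) = ⊤ ∨ ½ = ⊤
ψ → ((φ → ψ) ∨ (ψ ↔ ψ)) = ½ → ⊤ = ⊤
⊤ ∈ {⊤}.

Yes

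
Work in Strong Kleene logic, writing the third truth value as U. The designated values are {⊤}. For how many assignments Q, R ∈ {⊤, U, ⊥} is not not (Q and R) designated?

1

Designated under: (Q=⊤, R=⊤).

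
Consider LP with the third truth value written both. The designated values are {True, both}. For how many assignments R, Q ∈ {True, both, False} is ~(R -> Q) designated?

Designated under: (R=True, Q=both); (R=True, Q=False); (R=both, Q=both); (R=both, Q=False).

4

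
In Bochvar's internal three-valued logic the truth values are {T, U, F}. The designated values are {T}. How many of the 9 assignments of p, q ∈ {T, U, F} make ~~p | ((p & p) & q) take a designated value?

2

Designated under: (p=T, q=T); (p=T, q=F).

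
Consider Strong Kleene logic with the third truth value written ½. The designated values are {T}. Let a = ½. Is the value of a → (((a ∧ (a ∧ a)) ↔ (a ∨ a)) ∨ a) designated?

No

a ∧ a = ½ ∧ ½ = ½
a ∧ (a ∧ a) = ½ ∧ ½ = ½
a ∨ a = ½ ∨ ½ = ½
(a ∧ (a ∧ a)) ↔ (a ∨ a) = ½ ↔ ½ = ½
((a ∧ (a ∧ a)) ↔ (a ∨ a)) ∨ a = ½ ∨ ½ = ½
a → (((a ∧ (a ∧ a)) ↔ (a ∨ a)) ∨ a) = ½ → ½ = ½  [¬½ ∨ ½]
½ ∉ {T}.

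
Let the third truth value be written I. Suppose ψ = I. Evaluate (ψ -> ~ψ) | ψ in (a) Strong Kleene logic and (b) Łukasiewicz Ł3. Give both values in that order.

I; 1

In Strong Kleene logic: ~ψ = ~I = I
ψ -> ~ψ = I -> I = I  [~I | I]
(ψ -> ~ψ) | ψ = I | I = I
In Łukasiewicz Ł3: ~ψ = ~I = I
ψ -> ~ψ = I -> I = 1  [min(1, 1−½+½)]
(ψ -> ~ψ) | ψ = 1 | I = 1
They differ because Strong Kleene logic and Łukasiewicz Ł3 treat I differently under implication.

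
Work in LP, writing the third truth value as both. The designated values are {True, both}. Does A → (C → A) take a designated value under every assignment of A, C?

Yes

Every assignment of A, C over {True, both, False} gives a value in {True, both}.
In particular, with A=both, C=both: A → (C → A) = both.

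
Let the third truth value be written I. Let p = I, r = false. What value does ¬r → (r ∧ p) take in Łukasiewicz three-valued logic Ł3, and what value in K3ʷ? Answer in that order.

false; I

In Łukasiewicz three-valued logic Ł3: ¬r = ¬false = true
r ∧ p = false ∧ I = false
¬r → (r ∧ p) = true → false = false
In K3ʷ: ¬r = ¬false = true
r ∧ p = false ∧ I = I
¬r → (r ∧ p) = true → I = I  [any arg is the third value ⇒ result is the third value]
They differ because Łukasiewicz three-valued logic Ł3 and K3ʷ treat I differently under the binary connectives.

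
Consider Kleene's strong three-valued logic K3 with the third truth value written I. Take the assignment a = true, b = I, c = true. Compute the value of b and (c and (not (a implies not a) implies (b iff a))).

not a = not true = false
a implies not a = true implies false = false
not (a implies not a) = not false = true
b iff a = I iff true = I
not (a implies not a) implies (b iff a) = true implies I = I
c and (not (a implies not a) implies (b iff a)) = true and I = I
b and (c and (not (a implies not a) implies (b iff a))) = I and I = I

I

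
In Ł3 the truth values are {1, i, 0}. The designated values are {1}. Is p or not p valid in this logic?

No

Countermodel: p=i gives i, which is not designated.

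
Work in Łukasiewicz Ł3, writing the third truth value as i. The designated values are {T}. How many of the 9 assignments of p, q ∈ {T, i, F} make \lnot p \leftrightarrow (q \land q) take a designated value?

Designated under: (p=T, q=F); (p=i, q=i); (p=F, q=T).

3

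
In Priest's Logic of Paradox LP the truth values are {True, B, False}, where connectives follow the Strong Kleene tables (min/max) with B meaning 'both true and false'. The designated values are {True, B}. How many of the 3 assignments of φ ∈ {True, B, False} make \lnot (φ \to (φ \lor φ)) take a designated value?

φ=True: False ·
φ=B: B ✓
φ=False: False ·

1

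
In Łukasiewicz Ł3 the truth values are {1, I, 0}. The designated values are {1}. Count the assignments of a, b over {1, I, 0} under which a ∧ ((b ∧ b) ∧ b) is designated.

Designated under: (a=1, b=1).

1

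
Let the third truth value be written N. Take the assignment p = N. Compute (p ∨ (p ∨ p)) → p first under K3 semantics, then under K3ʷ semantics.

In K3: p ∨ p = N ∨ N = N
p ∨ (p ∨ p) = N ∨ N = N
(p ∨ (p ∨ p)) → p = N → N = N  [¬N ∨ N]
In K3ʷ: p ∨ p = N ∨ N = N
p ∨ (p ∨ p) = N ∨ N = N
(p ∨ (p ∨ p)) → p = N → N = N

N; N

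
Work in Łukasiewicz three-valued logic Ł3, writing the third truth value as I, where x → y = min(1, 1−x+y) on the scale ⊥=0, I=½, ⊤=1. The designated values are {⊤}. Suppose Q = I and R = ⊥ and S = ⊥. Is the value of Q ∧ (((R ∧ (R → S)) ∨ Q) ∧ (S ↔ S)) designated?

R → S = ⊥ → ⊥ = ⊤
R ∧ (R → S) = ⊥ ∧ ⊤ = ⊥
(R ∧ (R → S)) ∨ Q = ⊥ ∨ I = I
S ↔ S = ⊥ ↔ ⊥ = ⊤
((R ∧ (R → S)) ∨ Q) ∧ (S ↔ S) = I ∧ ⊤ = I
Q ∧ (((R ∧ (R → S)) ∨ Q) ∧ (S ↔ S)) = I ∧ I = I
I ∉ {⊤}.

No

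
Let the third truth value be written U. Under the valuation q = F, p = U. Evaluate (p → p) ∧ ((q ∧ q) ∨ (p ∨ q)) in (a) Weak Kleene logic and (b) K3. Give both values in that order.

In Weak Kleene logic: p → p = U → U = U  [any arg is the third value ⇒ result is the third value]
q ∧ q = F ∧ F = F
p ∨ q = U ∨ F = U
(q ∧ q) ∨ (p ∨ q) = F ∨ U = U
(p → p) ∧ ((q ∧ q) ∨ (p ∨ q)) = U ∧ U = U
In K3: p → p = U → U = U  [¬U ∨ U]
q ∧ q = F ∧ F = F
p ∨ q = U ∨ F = U
(q ∧ q) ∨ (p ∨ q) = F ∨ U = U
(p → p) ∧ ((q ∧ q) ∨ (p ∨ q)) = U ∧ U = U

U; U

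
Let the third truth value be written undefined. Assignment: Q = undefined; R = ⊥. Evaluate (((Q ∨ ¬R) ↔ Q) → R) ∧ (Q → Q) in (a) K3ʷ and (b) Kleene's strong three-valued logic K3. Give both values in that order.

undefined; undefined

In K3ʷ: ¬R = ¬⊥ = ⊤
Q ∨ ¬R = undefined ∨ ⊤ = undefined
(Q ∨ ¬R) ↔ Q = undefined ↔ undefined = undefined
((Q ∨ ¬R) ↔ Q) → R = undefined → ⊥ = undefined
Q → Q = undefined → undefined = undefined
(((Q ∨ ¬R) ↔ Q) → R) ∧ (Q → Q) = undefined ∧ undefined = undefined
In Kleene's strong three-valued logic K3: ¬R = ¬⊥ = ⊤
Q ∨ ¬R = undefined ∨ ⊤ = ⊤
(Q ∨ ¬R) ↔ Q = ⊤ ↔ undefined = undefined
((Q ∨ ¬R) ↔ Q) → R = undefined → ⊥ = undefined  [¬undefined ∨ ⊥]
Q → Q = undefined → undefined = undefined
(((Q ∨ ¬R) ↔ Q) → R) ∧ (Q → Q) = undefined ∧ undefined = undefined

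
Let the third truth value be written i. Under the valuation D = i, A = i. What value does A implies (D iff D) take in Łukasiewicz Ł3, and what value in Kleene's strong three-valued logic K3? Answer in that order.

1; i

In Łukasiewicz Ł3: D iff D = i iff i = 1
A implies (D iff D) = i implies 1 = 1
In Kleene's strong three-valued logic K3: D iff D = i iff i = i
A implies (D iff D) = i implies i = i  [not i or i]
They differ because Łukasiewicz Ł3 and Kleene's strong three-valued logic K3 treat i differently under implication.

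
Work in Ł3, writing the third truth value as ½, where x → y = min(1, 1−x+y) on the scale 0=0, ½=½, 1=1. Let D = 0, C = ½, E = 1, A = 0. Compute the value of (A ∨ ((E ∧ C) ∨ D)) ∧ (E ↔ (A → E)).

E ∧ C = 1 ∧ ½ = ½
(E ∧ C) ∨ D = ½ ∨ 0 = ½
A ∨ ((E ∧ C) ∨ D) = 0 ∨ ½ = ½
A → E = 0 → 1 = 1
E ↔ (A → E) = 1 ↔ 1 = 1
(A ∨ ((E ∧ C) ∨ D)) ∧ (E ↔ (A → E)) = ½ ∧ 1 = ½

½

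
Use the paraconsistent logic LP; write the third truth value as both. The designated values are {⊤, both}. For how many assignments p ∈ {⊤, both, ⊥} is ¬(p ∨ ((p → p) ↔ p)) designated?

p=⊤: ⊥ ·
p=both: both ✓
p=⊥: ⊤ ✓

2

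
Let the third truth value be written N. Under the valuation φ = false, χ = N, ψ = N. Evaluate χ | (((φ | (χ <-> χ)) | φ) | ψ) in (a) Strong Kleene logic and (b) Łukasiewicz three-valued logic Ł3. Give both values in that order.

N; true

In Strong Kleene logic: χ <-> χ = N <-> N = N
φ | (χ <-> χ) = false | N = N
(φ | (χ <-> χ)) | φ = N | false = N
((φ | (χ <-> χ)) | φ) | ψ = N | N = N
χ | (((φ | (χ <-> χ)) | φ) | ψ) = N | N = N
In Łukasiewicz three-valued logic Ł3: χ <-> χ = N <-> N = true  [1 − |½−½|]
φ | (χ <-> χ) = false | true = true
(φ | (χ <-> χ)) | φ = true | false = true
((φ | (χ <-> χ)) | φ) | ψ = true | N = true
χ | (((φ | (χ <-> χ)) | φ) | ψ) = N | true = true
They differ because Strong Kleene logic and Łukasiewicz three-valued logic Ł3 treat N differently under implication.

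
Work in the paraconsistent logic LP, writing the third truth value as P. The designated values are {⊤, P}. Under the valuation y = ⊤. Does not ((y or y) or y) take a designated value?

No

y or y = ⊤ or ⊤ = ⊤
(y or y) or y = ⊤ or ⊤ = ⊤
not ((y or y) or y) = not ⊤ = ⊥
⊥ ∉ {⊤, P}.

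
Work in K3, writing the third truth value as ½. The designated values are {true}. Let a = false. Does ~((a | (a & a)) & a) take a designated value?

Yes

a & a = false & false = false
a | (a & a) = false | false = false
(a | (a & a)) & a = false & false = false
~((a | (a & a)) & a) = ~false = true
true ∈ {true}.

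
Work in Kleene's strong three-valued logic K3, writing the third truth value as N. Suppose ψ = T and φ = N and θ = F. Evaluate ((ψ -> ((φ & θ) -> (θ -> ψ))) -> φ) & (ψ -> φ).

N

φ & θ = N & F = F
θ -> ψ = F -> T = T
(φ & θ) -> (θ -> ψ) = F -> T = T
ψ -> ((φ & θ) -> (θ -> ψ)) = T -> T = T
(ψ -> ((φ & θ) -> (θ -> ψ))) -> φ = T -> N = N  [~T | N]
ψ -> φ = T -> N = N
((ψ -> ((φ & θ) -> (θ -> ψ))) -> φ) & (ψ -> φ) = N & N = N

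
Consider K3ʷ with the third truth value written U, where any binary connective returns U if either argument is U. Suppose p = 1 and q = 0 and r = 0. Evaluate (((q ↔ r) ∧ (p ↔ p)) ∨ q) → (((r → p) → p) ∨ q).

q ↔ r = 0 ↔ 0 = 1
p ↔ p = 1 ↔ 1 = 1
(q ↔ r) ∧ (p ↔ p) = 1 ∧ 1 = 1
((q ↔ r) ∧ (p ↔ p)) ∨ q = 1 ∨ 0 = 1
r → p = 0 → 1 = 1
(r → p) → p = 1 → 1 = 1
((r → p) → p) ∨ q = 1 ∨ 0 = 1
(((q ↔ r) ∧ (p ↔ p)) ∨ q) → (((r → p) → p) ∨ q) = 1 → 1 = 1

1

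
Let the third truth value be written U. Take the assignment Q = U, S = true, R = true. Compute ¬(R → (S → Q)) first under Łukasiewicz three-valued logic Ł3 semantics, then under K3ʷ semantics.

U; U

In Łukasiewicz three-valued logic Ł3: S → Q = true → U = U  [min(1, 1−1+½)]
R → (S → Q) = true → U = U
¬(R → (S → Q)) = ¬U = U
In K3ʷ: S → Q = true → U = U  [any arg is the third value ⇒ result is the third value]
R → (S → Q) = true → U = U
¬(R → (S → Q)) = ¬U = U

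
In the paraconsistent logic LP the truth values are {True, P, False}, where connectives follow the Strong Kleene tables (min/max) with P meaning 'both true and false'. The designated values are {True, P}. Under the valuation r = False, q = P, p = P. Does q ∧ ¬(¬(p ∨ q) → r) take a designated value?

Yes

p ∨ q = P ∨ P = P
¬(p ∨ q) = ¬P = P
¬(p ∨ q) → r = P → False = P  [¬P ∨ False]
¬(¬(p ∨ q) → r) = ¬P = P
q ∧ ¬(¬(p ∨ q) → r) = P ∧ P = P
P ∈ {True, P}.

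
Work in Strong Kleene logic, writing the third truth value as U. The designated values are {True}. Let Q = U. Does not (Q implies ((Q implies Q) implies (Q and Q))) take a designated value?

Q implies Q = U implies U = U  [not U or U]
Q and Q = U and U = U
(Q implies Q) implies (Q and Q) = U implies U = U
Q implies ((Q implies Q) implies (Q and Q)) = U implies U = U
not (Q implies ((Q implies Q) implies (Q and Q))) = not U = U
U ∉ {True}.

No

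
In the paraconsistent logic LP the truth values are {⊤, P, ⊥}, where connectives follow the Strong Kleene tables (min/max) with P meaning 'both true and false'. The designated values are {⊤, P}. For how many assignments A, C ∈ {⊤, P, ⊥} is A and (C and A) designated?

Designated under: (A=⊤, C=⊤); (A=⊤, C=P); (A=P, C=⊤); (A=P, C=P).

4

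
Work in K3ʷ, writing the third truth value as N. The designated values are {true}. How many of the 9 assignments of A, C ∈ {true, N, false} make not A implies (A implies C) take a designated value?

4

Designated under: (A=true, C=true); (A=true, C=false); (A=false, C=true); (A=false, C=false).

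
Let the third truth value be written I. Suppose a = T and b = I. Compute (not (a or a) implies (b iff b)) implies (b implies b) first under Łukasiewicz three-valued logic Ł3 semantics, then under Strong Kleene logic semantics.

In Łukasiewicz three-valued logic Ł3: a or a = T or T = T
not (a or a) = not T = F
b iff b = I iff I = T  [1 − |½−½|]
not (a or a) implies (b iff b) = F implies T = T
b implies b = I implies I = T
(not (a or a) implies (b iff b)) implies (b implies b) = T implies T = T
In Strong Kleene logic: a or a = T or T = T
not (a or a) = not T = F
b iff b = I iff I = I
not (a or a) implies (b iff b) = F implies I = T  [not F or I]
b implies b = I implies I = I
(not (a or a) implies (b iff b)) implies (b implies b) = T implies I = I
They differ because Łukasiewicz three-valued logic Ł3 and Strong Kleene logic treat I differently under implication.

T; I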